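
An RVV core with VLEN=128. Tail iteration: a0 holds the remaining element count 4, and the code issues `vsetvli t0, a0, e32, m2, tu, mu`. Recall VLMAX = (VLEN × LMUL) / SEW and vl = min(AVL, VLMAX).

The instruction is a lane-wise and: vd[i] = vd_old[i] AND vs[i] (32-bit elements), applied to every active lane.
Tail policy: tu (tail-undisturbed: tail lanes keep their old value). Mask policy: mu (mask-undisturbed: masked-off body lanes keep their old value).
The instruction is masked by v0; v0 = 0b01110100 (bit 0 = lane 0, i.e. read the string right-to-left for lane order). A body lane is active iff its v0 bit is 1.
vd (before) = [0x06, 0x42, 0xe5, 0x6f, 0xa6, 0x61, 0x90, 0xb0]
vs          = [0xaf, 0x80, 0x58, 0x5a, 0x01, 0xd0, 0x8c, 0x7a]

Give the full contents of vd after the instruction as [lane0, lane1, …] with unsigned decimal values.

VLMAX = VLEN×LMUL/SEW = 128×2/32 = 8
vl ← min(4, 8) = 4
  i=0: mask-off/keep → 6
  i=1: mask-off/keep → 66
  i=2: and(0xe5,0x58) → 64
  i=3: mask-off/keep → 111
  i=4: tail/keep → 166
  i=5: tail/keep → 97
  i=6: tail/keep → 144
  i=7: tail/keep → 176

vd = [6, 66, 64, 111, 166, 97, 144, 176]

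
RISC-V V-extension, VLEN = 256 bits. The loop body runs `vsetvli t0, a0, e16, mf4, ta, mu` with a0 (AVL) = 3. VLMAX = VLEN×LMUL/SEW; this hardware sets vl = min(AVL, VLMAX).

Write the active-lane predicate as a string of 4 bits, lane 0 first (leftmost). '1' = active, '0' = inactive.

predicate = 1110

lanes per group: 256·1/4/16 = 4
AVL=3 ≤ VLMAX=4, so vl = 3
bits (lane 0 leftmost): 1110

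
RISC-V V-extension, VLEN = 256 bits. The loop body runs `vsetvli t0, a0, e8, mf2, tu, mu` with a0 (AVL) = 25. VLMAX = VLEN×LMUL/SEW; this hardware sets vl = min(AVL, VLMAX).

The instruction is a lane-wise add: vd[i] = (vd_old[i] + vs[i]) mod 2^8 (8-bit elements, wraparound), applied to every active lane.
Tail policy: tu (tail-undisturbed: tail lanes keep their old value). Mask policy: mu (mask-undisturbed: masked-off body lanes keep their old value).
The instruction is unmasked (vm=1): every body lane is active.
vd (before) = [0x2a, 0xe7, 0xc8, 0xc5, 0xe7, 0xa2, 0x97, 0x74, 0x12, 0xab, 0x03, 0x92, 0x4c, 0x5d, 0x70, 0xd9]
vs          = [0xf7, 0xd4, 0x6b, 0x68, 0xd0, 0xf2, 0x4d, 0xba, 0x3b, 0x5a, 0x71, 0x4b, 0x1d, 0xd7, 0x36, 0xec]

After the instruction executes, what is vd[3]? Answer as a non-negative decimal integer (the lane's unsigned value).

VLMAX = VLEN×LMUL/SEW = 256×1/2/8 = 16
AVL=25 > VLMAX=16, so vl = 16
  i=0: add(0x2a,0xf7) → 33
  i=1: add(0xe7,0xd4) → 187
  i=2: add(0xc8,0x6b) → 51
  i=3: add(0xc5,0x68) → 45
  i=4: add(0xe7,0xd0) → 183
  i=5: add(0xa2,0xf2) → 148
  i=6: add(0x97,0x4d) → 228
  i=7: add(0x74,0xba) → 46
  i=8: add(0x12,0x3b) → 77
  i=9: add(0xab,0x5a) → 5
  i=10: add(0x03,0x71) → 116
  i=11: add(0x92,0x4b) → 221
  i=12: add(0x4c,0x1d) → 105
  i=13: add(0x5d,0xd7) → 52
  i=14: add(0x70,0x36) → 166
  i=15: add(0xd9,0xec) → 197

vd[3] = 45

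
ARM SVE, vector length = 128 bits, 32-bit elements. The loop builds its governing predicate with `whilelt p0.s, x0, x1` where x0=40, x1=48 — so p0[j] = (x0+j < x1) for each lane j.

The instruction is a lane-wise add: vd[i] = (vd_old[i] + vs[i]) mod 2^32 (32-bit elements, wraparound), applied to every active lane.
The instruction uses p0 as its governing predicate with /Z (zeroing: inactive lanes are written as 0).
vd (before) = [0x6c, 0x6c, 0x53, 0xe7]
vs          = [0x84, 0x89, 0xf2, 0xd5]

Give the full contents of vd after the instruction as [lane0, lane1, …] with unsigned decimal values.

register lanes = 128/32 = 4
active while 40+j < 48, i.e. j ∈ [0,8) capped at 4 ⇒ 4
  i=0: add(0x6c,0x84) → 240
  i=1: add(0x6c,0x89) → 245
  i=2: add(0x53,0xf2) → 325
  i=3: add(0xe7,0xd5) → 444

vd = [240, 245, 325, 444]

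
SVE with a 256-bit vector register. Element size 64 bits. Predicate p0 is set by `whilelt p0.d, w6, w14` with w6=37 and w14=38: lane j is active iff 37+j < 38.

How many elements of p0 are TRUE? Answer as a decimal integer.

256-bit reg / 64-bit elem → 4 lanes
whilelt: lane j active iff 37+j < 38 → j < 1 → 1 active

vl = 1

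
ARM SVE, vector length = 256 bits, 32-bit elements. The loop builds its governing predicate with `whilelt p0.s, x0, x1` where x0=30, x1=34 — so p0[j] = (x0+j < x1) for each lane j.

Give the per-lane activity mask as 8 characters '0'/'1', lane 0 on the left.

lane count: 256 div 32 = 8
whilelt: lane j active iff 30+j < 34 → j < 4 → 4 active
bits (lane 0 leftmost): 11110000

predicate = 11110000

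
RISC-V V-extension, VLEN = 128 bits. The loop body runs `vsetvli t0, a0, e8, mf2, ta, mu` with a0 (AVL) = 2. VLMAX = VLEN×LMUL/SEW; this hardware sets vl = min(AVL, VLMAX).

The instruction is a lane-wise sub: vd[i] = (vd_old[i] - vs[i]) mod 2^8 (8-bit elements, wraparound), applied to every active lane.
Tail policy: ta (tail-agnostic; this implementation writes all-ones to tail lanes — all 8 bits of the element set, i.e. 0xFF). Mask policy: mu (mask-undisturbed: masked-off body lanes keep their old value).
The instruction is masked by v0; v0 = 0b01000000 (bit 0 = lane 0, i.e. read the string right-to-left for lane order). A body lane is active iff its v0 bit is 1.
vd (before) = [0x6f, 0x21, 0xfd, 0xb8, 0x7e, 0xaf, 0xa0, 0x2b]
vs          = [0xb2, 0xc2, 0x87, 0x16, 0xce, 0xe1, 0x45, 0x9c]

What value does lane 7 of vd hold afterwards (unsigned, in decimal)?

lanes per group: 128·1/2/8 = 8
vl ← min(2, 8) = 2
vd[0] mask-off/keep -> 0x6f
vd[1] mask-off/keep -> 0x21
vd[2] tail/ones -> 0xff
vd[3] tail/ones -> 0xff
vd[4] tail/ones -> 0xff
vd[5] tail/ones -> 0xff
vd[6] tail/ones -> 0xff
vd[7] tail/ones -> 0xff

vd[7] = 255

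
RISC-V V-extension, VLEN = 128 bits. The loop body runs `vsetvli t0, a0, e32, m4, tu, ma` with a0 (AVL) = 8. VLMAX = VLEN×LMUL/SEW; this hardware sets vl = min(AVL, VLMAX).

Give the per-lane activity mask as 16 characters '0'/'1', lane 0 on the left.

predicate = 1111111100000000

lanes per group: 128·4/32 = 16
AVL=8 ≤ VLMAX=16, so vl = 8
bits (lane 0 leftmost): 1111111100000000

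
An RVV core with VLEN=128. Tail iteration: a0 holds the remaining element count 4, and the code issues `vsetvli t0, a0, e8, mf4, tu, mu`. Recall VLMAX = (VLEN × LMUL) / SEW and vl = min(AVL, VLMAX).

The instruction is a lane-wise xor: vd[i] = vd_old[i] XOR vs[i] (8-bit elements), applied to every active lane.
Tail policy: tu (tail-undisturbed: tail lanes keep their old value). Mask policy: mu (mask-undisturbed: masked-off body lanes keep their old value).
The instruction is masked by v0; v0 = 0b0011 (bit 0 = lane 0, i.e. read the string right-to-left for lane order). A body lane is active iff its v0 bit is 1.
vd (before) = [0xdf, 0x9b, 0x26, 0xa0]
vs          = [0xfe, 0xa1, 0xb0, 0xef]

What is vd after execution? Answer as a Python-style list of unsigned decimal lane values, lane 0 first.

vd = [33, 58, 38, 160]

VLMAX = (128 × 1/4) / 8 = 4 lanes
AVL=4 ≤ VLMAX=4, so vl = 4
lane  0: xor(0xdf,0xfe) ⇒ 0x21
lane  1: xor(0x9b,0xa1) ⇒ 0x3a
lane  2: mask-off/keep ⇒ 0x26
lane  3: mask-off/keep ⇒ 0xa0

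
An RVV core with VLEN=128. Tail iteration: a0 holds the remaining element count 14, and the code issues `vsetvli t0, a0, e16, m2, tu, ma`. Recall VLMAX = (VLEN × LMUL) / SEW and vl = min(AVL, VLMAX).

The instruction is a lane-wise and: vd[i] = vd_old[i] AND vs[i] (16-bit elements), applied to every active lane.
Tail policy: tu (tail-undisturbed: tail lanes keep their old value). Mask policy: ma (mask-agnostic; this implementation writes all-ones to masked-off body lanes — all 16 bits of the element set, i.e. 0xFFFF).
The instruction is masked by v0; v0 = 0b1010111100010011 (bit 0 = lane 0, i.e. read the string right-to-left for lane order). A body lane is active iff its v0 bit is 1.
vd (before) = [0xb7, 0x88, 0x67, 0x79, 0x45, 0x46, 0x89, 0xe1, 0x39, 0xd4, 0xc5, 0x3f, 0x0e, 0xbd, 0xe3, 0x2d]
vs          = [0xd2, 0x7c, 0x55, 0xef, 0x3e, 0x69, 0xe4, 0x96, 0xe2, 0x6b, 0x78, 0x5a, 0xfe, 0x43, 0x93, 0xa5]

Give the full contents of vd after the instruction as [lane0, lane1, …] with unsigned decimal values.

vd = [146, 8, 65535, 65535, 4, 65535, 65535, 65535, 32, 64, 64, 26, 65535, 1, 227, 45]

VLMAX = VLEN×LMUL/SEW = 128×2/16 = 16
vl ← min(14, 16) = 14
[0] and(0xb7,0xd2) = 0x92
[1] and(0x88,0x7c) = 0x08
[2] mask-off/ones = 0xffff
[3] mask-off/ones = 0xffff
[4] and(0x45,0x3e) = 0x04
[5] mask-off/ones = 0xffff
[6] mask-off/ones = 0xffff
[7] mask-off/ones = 0xffff
[8] and(0x39,0xe2) = 0x20
[9] and(0xd4,0x6b) = 0x40
[10] and(0xc5,0x78) = 0x40
[11] and(0x3f,0x5a) = 0x1a
[12] mask-off/ones = 0xffff
[13] and(0xbd,0x43) = 0x01
[14] tail/keep = 0xe3
[15] tail/keep = 0x2d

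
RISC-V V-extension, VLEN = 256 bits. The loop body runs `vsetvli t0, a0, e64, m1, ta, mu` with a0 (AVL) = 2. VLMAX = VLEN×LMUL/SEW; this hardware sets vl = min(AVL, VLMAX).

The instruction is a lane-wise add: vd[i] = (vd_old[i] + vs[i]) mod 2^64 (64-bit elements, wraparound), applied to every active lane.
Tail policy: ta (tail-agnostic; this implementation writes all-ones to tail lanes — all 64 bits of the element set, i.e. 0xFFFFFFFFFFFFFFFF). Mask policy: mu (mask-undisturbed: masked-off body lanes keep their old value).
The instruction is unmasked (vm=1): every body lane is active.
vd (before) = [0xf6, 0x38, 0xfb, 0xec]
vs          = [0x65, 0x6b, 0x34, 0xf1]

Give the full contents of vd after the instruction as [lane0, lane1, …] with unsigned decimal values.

VLMAX = VLEN×LMUL/SEW = 256×1/64 = 4
vl ← min(2, 4) = 2
[0] add(0xf6,0x65) = 0x15b
[1] add(0x38,0x6b) = 0xa3
[2] tail/ones = 0xffffffffffffffff
[3] tail/ones = 0xffffffffffffffff

vd = [347, 163, 18446744073709551615, 18446744073709551615]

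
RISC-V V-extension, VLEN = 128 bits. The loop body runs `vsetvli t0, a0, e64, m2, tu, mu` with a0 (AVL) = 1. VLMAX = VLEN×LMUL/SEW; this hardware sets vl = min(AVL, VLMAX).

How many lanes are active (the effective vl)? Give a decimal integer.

vl = 1

lanes per group: 128·2/64 = 4
vl = min(AVL, VLMAX) = min(1, 4) = 1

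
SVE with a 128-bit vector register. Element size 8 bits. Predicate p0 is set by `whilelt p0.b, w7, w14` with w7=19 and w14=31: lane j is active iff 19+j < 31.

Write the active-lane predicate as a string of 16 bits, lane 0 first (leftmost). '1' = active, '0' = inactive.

128-bit reg / 8-bit elem → 16 lanes
whilelt: lane j active iff 19+j < 31 → j < 12 → 12 active
bits (lane 0 leftmost): 1111111111110000

predicate = 1111111111110000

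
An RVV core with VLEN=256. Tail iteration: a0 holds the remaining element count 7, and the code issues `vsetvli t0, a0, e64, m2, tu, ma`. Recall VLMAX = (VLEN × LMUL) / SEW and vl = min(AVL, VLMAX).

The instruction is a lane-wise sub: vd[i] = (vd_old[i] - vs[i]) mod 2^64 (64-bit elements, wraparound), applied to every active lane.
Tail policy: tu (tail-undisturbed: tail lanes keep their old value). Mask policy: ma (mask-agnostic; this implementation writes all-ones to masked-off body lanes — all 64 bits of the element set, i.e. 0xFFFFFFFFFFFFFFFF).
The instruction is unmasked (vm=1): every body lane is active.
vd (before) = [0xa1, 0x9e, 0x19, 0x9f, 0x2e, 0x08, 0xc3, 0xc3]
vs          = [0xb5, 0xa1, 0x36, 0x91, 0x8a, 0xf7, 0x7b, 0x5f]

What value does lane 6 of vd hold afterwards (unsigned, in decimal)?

lanes per group: 256·2/64 = 8
vl ← min(7, 8) = 7
lane  0: sub(0xa1,0xb5) ⇒ 0xffffffffffffffec
lane  1: sub(0x9e,0xa1) ⇒ 0xfffffffffffffffd
lane  2: sub(0x19,0x36) ⇒ 0xffffffffffffffe3
lane  3: sub(0x9f,0x91) ⇒ 0x0e
lane  4: sub(0x2e,0x8a) ⇒ 0xffffffffffffffa4
lane  5: sub(0x08,0xf7) ⇒ 0xffffffffffffff11
lane  6: sub(0xc3,0x7b) ⇒ 0x48
lane  7: tail/keep ⇒ 0xc3

vd[6] = 72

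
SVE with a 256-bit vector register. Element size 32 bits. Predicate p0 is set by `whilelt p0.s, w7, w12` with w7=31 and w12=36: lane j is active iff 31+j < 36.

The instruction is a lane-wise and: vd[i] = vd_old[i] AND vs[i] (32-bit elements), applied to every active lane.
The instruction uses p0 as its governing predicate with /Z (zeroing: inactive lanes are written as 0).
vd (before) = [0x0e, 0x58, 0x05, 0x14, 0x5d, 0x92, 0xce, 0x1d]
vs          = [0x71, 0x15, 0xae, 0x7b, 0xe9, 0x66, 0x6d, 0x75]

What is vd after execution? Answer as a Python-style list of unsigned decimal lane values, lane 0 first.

lane count: 256 div 32 = 8
p0[j] = (31+j < 36); true for j=0..4 → 5 lanes set
  i=0: and(0x0e,0x71) → 0
  i=1: and(0x58,0x15) → 16
  i=2: and(0x05,0xae) → 4
  i=3: and(0x14,0x7b) → 16
  i=4: and(0x5d,0xe9) → 73
  i=5: tail/zero → 0
  i=6: tail/zero → 0
  i=7: tail/zero → 0

vd = [0, 16, 4, 16, 73, 0, 0, 0]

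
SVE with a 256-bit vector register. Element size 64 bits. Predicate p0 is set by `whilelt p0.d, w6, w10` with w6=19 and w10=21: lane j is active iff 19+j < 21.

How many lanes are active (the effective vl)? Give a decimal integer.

vl = 2

256-bit reg / 64-bit elem → 4 lanes
whilelt: lane j active iff 19+j < 21 → j < 2 → 2 active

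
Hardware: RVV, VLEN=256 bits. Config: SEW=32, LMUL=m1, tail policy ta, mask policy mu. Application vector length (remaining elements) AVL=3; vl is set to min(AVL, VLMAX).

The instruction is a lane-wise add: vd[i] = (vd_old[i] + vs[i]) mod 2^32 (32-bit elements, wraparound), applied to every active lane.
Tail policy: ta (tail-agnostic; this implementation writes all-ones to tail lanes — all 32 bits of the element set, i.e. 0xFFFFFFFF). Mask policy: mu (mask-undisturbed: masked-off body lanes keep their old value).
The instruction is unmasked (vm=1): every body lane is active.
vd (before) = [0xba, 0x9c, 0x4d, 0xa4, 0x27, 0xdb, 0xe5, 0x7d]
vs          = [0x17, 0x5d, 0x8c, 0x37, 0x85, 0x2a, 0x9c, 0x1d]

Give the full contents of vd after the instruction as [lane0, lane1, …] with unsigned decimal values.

VLMAX = VLEN×LMUL/SEW = 256×1/32 = 8
AVL=3 ≤ VLMAX=8, so vl = 3
[0] add(0xba,0x17) = 0xd1
[1] add(0x9c,0x5d) = 0xf9
[2] add(0x4d,0x8c) = 0xd9
[3] tail/ones = 0xffffffff
[4] tail/ones = 0xffffffff
[5] tail/ones = 0xffffffff
[6] tail/ones = 0xffffffff
[7] tail/ones = 0xffffffff

vd = [209, 249, 217, 4294967295, 4294967295, 4294967295, 4294967295, 4294967295]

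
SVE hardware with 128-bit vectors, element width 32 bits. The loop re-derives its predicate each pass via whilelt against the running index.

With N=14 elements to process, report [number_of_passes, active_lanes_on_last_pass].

lane count: 128 div 32 = 4
14 elements at 4/iter → 4 passes, remainder 2 on the last

[iterations, last_vl] = [4, 2]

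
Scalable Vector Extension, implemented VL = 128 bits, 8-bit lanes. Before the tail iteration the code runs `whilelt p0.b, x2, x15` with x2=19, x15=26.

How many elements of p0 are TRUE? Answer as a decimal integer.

vl = 7

128-bit reg / 8-bit elem → 16 lanes
p0[j] = (19+j < 26); true for j=0..6 → 7 lanes set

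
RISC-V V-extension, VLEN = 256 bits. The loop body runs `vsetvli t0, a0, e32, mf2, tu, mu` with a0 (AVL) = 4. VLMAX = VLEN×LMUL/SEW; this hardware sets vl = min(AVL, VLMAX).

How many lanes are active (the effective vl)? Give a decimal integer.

lanes per group: 256·1/2/32 = 4
AVL=4 ≤ VLMAX=4, so vl = 4

vl = 4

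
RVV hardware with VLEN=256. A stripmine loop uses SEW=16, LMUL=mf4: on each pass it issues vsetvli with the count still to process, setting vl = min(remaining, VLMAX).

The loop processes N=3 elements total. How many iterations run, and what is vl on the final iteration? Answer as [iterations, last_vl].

[iterations, last_vl] = [1, 3]

VLMAX = VLEN×LMUL/SEW = 256×1/4/16 = 4
iterations = ceil(3/4) = 1; final-pass vl = 3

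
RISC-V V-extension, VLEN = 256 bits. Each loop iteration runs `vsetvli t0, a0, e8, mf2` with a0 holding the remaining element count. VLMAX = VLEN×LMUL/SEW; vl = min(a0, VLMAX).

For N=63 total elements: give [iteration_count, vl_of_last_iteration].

[iterations, last_vl] = [4, 15]

VLMAX = VLEN×LMUL/SEW = 256×1/2/8 = 16
iterations = ceil(63/16) = 4; final-pass vl = 15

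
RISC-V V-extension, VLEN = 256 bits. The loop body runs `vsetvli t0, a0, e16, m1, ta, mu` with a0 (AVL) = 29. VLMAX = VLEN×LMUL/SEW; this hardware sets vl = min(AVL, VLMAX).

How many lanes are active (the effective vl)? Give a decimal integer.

vl = 16

VLMAX = (256 × 1) / 16 = 16 lanes
vl = min(AVL, VLMAX) = min(29, 16) = 16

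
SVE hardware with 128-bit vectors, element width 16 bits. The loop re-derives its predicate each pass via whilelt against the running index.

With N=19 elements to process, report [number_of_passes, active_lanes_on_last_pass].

register lanes = 128/16 = 8
N=19: ⌈19/8⌉ = 3 iters; last vl = 19 − 2×8 = 3

[iterations, last_vl] = [3, 3]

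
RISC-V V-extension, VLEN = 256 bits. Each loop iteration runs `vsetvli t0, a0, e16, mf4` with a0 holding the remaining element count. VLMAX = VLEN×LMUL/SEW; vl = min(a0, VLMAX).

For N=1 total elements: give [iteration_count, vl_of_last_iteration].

[iterations, last_vl] = [1, 1]

lanes per group: 256·1/4/16 = 4
N=1: ⌈1/4⌉ = 1 iters; last vl = 1 − 0×4 = 1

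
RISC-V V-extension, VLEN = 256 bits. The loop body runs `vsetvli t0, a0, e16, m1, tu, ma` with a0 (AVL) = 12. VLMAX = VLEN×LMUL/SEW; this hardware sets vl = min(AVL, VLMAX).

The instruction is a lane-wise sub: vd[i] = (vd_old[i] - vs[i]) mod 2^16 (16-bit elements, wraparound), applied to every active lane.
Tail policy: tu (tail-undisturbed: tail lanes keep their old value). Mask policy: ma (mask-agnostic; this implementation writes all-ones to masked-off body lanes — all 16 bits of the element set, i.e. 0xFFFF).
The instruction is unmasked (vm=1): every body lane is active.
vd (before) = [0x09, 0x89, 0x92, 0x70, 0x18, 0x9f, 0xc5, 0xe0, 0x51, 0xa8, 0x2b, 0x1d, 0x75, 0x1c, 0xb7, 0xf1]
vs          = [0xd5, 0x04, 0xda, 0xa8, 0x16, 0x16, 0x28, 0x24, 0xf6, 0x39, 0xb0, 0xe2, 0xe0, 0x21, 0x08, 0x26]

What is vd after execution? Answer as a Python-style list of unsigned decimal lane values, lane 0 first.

vd = [65332, 133, 65464, 65480, 2, 137, 157, 188, 65371, 111, 65403, 65339, 117, 28, 183, 241]

VLMAX = (256 × 1) / 16 = 16 lanes
vl ← min(12, 16) = 12
[0] sub(0x09,0xd5) = 0xff34
[1] sub(0x89,0x04) = 0x85
[2] sub(0x92,0xda) = 0xffb8
[3] sub(0x70,0xa8) = 0xffc8
[4] sub(0x18,0x16) = 0x02
[5] sub(0x9f,0x16) = 0x89
[6] sub(0xc5,0x28) = 0x9d
[7] sub(0xe0,0x24) = 0xbc
[8] sub(0x51,0xf6) = 0xff5b
[9] sub(0xa8,0x39) = 0x6f
[10] sub(0x2b,0xb0) = 0xff7b
[11] sub(0x1d,0xe2) = 0xff3b
[12] tail/keep = 0x75
[13] tail/keep = 0x1c
[14] tail/keep = 0xb7
[15] tail/keep = 0xf1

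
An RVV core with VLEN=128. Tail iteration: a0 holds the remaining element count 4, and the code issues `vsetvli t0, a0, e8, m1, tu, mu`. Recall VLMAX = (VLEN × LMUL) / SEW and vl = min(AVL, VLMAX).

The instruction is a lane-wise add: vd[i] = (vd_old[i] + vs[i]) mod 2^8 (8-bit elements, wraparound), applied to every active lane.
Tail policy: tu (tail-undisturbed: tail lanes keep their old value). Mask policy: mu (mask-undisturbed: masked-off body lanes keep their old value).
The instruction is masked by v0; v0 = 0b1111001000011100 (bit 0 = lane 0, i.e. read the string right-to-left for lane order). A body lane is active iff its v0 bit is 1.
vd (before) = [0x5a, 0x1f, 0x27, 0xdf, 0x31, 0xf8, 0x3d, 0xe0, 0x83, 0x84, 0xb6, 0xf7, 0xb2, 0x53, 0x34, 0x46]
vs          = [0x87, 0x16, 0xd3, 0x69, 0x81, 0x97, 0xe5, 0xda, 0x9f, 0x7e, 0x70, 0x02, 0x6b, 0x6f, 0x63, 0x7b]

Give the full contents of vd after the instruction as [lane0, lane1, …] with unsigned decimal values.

vd = [90, 31, 250, 72, 49, 248, 61, 224, 131, 132, 182, 247, 178, 83, 52, 70]

VLMAX = VLEN×LMUL/SEW = 128×1/8 = 16
vl = min(AVL, VLMAX) = min(4, 16) = 4
[0] mask-off/keep = 0x5a
[1] mask-off/keep = 0x1f
[2] add(0x27,0xd3) = 0xfa
[3] add(0xdf,0x69) = 0x48
[4] tail/keep = 0x31
[5] tail/keep = 0xf8
[6] tail/keep = 0x3d
[7] tail/keep = 0xe0
[8] tail/keep = 0x83
[9] tail/keep = 0x84
[10] tail/keep = 0xb6
[11] tail/keep = 0xf7
[12] tail/keep = 0xb2
[13] tail/keep = 0x53
[14] tail/keep = 0x34
[15] tail/keep = 0x46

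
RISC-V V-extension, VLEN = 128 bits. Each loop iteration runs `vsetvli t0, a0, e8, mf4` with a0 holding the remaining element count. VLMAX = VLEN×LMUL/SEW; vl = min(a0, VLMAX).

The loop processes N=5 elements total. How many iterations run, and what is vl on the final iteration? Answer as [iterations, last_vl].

VLMAX = (128 × 1/4) / 8 = 4 lanes
5 elements at 4/iter → 2 passes, remainder 1 on the last

[iterations, last_vl] = [2, 1]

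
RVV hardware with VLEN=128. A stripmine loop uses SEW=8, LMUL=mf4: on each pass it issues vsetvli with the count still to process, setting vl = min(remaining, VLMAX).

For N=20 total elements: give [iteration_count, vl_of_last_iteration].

[iterations, last_vl] = [5, 4]

VLMAX = (128 × 1/4) / 8 = 4 lanes
N=20: ⌈20/4⌉ = 5 iters; last vl = 20 − 4×4 = 4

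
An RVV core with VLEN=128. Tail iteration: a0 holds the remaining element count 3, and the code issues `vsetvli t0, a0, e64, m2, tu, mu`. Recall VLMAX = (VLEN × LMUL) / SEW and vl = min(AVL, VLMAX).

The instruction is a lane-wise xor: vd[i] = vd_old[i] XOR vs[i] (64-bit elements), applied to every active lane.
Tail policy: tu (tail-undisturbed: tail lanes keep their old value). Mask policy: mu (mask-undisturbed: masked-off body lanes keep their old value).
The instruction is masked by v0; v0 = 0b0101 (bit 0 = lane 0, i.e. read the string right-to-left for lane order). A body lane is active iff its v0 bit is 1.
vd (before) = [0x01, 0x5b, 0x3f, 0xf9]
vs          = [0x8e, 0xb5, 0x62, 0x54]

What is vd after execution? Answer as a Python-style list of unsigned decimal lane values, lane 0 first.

vd = [143, 91, 93, 249]

VLMAX = (128 × 2) / 64 = 4 lanes
vl ← min(3, 4) = 3
[0] xor(0x01,0x8e) = 0x8f
[1] mask-off/keep = 0x5b
[2] xor(0x3f,0x62) = 0x5d
[3] tail/keep = 0xf9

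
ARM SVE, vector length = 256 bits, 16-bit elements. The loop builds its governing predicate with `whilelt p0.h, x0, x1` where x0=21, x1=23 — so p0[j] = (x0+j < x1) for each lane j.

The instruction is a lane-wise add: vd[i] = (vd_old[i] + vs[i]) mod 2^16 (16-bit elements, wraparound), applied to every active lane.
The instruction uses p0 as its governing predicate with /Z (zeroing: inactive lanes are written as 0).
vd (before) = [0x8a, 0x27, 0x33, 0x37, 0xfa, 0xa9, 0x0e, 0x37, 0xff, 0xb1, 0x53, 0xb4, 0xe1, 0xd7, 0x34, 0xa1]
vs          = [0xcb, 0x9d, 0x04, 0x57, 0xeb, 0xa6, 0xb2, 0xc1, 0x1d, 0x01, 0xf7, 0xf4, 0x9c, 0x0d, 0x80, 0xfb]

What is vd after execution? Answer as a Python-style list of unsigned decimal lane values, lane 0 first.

vd = [341, 196, 0, 0, 0, 0, 0, 0, 0, 0, 0, 0, 0, 0, 0, 0]

256-bit reg / 16-bit elem → 16 lanes
whilelt: lane j active iff 21+j < 23 → j < 2 → 2 active
[0] add(0x8a,0xcb) = 0x155
[1] add(0x27,0x9d) = 0xc4
[2] tail/zero = 0x00
[3] tail/zero = 0x00
[4] tail/zero = 0x00
[5] tail/zero = 0x00
[6] tail/zero = 0x00
[7] tail/zero = 0x00
[8] tail/zero = 0x00
[9] tail/zero = 0x00
[10] tail/zero = 0x00
[11] tail/zero = 0x00
[12] tail/zero = 0x00
[13] tail/zero = 0x00
[14] tail/zero = 0x00
[15] tail/zero = 0x00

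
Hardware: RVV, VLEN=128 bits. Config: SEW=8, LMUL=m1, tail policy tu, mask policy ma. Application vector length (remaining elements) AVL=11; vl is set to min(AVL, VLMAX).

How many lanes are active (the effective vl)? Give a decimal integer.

lanes per group: 128·1/8 = 16
vl = min(AVL, VLMAX) = min(11, 16) = 11

vl = 11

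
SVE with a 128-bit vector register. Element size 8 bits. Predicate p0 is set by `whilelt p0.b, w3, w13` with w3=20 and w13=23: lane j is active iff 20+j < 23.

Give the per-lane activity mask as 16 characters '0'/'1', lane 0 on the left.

register lanes = 128/8 = 16
active while 20+j < 23, i.e. j ∈ [0,3) capped at 16 ⇒ 3
bits (lane 0 leftmost): 1110000000000000

predicate = 1110000000000000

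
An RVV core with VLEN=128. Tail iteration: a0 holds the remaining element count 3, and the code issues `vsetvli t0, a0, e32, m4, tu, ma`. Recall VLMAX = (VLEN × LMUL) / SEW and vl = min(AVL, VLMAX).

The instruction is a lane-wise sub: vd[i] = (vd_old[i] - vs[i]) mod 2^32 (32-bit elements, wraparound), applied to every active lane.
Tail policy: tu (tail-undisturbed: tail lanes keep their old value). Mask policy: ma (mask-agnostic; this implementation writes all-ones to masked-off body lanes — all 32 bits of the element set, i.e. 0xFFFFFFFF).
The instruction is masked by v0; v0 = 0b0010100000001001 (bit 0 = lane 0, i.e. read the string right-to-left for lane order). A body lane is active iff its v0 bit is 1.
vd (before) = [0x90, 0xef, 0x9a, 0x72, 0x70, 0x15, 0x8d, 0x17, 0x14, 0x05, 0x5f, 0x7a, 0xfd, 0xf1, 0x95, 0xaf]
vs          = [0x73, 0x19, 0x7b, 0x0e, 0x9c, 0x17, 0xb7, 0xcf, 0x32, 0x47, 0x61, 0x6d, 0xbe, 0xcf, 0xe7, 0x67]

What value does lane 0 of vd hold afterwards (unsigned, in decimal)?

vd[0] = 29

VLMAX = (128 × 4) / 32 = 16 lanes
vl = min(AVL, VLMAX) = min(3, 16) = 3
[0] sub(0x90,0x73) = 0x1d
[1] mask-off/ones = 0xffffffff
[2] mask-off/ones = 0xffffffff
[3] tail/keep = 0x72
[4] tail/keep = 0x70
[5] tail/keep = 0x15
[6] tail/keep = 0x8d
[7] tail/keep = 0x17
[8] tail/keep = 0x14
[9] tail/keep = 0x05
[10] tail/keep = 0x5f
[11] tail/keep = 0x7a
[12] tail/keep = 0xfd
[13] tail/keep = 0xf1
[14] tail/keep = 0x95
[15] tail/keep = 0xaf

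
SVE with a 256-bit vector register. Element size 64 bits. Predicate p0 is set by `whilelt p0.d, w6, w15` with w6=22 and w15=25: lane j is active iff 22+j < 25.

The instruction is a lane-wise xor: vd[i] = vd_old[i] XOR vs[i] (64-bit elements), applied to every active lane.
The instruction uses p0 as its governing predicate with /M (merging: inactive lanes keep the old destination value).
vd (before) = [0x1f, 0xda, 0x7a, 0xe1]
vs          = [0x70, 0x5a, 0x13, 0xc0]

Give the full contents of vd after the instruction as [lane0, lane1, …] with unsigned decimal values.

256-bit reg / 64-bit elem → 4 lanes
active while 22+j < 25, i.e. j ∈ [0,3) capped at 4 ⇒ 3
lane  0: xor(0x1f,0x70) ⇒ 0x6f
lane  1: xor(0xda,0x5a) ⇒ 0x80
lane  2: xor(0x7a,0x13) ⇒ 0x69
lane  3: tail/keep ⇒ 0xe1

vd = [111, 128, 105, 225]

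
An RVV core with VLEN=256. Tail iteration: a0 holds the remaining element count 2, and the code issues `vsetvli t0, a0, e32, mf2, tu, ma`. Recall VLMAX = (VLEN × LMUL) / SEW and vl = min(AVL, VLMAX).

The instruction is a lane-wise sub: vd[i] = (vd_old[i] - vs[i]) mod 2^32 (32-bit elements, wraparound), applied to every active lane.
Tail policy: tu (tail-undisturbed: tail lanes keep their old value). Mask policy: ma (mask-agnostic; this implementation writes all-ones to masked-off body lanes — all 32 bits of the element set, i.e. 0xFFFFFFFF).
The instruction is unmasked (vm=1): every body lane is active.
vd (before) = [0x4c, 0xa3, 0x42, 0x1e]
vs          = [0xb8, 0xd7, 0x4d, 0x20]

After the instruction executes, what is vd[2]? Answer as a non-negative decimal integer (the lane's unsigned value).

lanes per group: 256·1/2/32 = 4
vl = min(AVL, VLMAX) = min(2, 4) = 2
  i=0: sub(0x4c,0xb8) → 4294967188
  i=1: sub(0xa3,0xd7) → 4294967244
  i=2: tail/keep → 66
  i=3: tail/keep → 30

vd[2] = 66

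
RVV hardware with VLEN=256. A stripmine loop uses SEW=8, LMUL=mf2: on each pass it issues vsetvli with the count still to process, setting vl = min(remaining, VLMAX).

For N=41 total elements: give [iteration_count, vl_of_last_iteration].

[iterations, last_vl] = [3, 9]

VLMAX = VLEN×LMUL/SEW = 256×1/2/8 = 16
iterations = ceil(41/16) = 3; final-pass vl = 9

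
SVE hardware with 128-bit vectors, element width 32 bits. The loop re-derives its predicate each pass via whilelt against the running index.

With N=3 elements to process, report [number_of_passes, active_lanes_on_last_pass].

[iterations, last_vl] = [1, 3]

register lanes = 128/32 = 4
N=3: ⌈3/4⌉ = 1 iters; last vl = 3 − 0×4 = 3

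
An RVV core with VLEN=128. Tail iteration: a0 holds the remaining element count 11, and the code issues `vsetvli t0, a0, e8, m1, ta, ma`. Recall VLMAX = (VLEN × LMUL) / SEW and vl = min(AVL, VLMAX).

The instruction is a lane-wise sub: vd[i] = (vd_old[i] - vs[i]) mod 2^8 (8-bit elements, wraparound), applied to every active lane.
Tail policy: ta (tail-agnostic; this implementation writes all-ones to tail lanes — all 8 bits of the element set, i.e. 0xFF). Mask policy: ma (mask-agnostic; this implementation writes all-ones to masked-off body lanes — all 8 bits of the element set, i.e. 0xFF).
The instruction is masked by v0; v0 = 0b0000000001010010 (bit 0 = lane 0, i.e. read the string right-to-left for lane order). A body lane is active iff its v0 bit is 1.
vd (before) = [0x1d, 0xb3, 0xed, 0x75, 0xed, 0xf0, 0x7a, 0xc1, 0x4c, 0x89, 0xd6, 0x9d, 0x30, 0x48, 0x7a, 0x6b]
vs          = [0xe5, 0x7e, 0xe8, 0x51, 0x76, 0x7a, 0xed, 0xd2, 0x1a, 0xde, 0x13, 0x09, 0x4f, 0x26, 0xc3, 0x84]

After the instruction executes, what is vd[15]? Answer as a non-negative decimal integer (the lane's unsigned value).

vd[15] = 255

VLMAX = VLEN×LMUL/SEW = 128×1/8 = 16
vl ← min(11, 16) = 11
  i=0: mask-off/ones → 255
  i=1: sub(0xb3,0x7e) → 53
  i=2: mask-off/ones → 255
  i=3: mask-off/ones → 255
  i=4: sub(0xed,0x76) → 119
  i=5: mask-off/ones → 255
  i=6: sub(0x7a,0xed) → 141
  i=7: mask-off/ones → 255
  i=8: mask-off/ones → 255
  i=9: mask-off/ones → 255
  i=10: mask-off/ones → 255
  i=11: tail/ones → 255
  i=12: tail/ones → 255
  i=13: tail/ones → 255
  i=14: tail/ones → 255
  i=15: tail/ones → 255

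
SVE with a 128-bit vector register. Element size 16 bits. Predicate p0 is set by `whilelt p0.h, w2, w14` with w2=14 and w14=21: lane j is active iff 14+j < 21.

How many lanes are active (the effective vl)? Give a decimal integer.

128-bit reg / 16-bit elem → 8 lanes
active while 14+j < 21, i.e. j ∈ [0,7) capped at 8 ⇒ 7

vl = 7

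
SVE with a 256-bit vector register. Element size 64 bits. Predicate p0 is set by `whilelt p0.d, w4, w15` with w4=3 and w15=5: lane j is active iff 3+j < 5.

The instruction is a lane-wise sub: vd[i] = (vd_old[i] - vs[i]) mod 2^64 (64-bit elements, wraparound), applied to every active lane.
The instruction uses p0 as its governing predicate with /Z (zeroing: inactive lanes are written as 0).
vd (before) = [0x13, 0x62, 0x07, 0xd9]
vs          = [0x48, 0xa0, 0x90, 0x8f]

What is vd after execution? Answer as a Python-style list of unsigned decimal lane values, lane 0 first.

vd = [18446744073709551563, 18446744073709551554, 0, 0]

lane count: 256 div 64 = 4
whilelt: lane j active iff 3+j < 5 → j < 2 → 2 active
vd[0] sub(0x13,0x48) -> 0xffffffffffffffcb
vd[1] sub(0x62,0xa0) -> 0xffffffffffffffc2
vd[2] tail/zero -> 0x00
vd[3] tail/zero -> 0x00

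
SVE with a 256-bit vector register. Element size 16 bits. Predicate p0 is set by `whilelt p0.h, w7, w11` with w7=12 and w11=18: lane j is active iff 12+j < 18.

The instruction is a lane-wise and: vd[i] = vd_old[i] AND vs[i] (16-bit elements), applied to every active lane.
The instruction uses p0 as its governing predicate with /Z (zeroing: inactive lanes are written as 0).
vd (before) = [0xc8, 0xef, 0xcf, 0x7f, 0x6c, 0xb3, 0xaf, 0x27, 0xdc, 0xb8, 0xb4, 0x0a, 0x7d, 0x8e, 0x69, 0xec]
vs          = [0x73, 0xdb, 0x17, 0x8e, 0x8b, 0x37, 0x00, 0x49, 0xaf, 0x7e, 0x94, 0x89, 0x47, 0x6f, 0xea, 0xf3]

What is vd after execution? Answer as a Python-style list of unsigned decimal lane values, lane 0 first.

vd = [64, 203, 7, 14, 8, 51, 0, 0, 0, 0, 0, 0, 0, 0, 0, 0]

lane count: 256 div 16 = 16
p0[j] = (12+j < 18); true for j=0..5 → 6 lanes set
  i=0: and(0xc8,0x73) → 64
  i=1: and(0xef,0xdb) → 203
  i=2: and(0xcf,0x17) → 7
  i=3: and(0x7f,0x8e) → 14
  i=4: and(0x6c,0x8b) → 8
  i=5: and(0xb3,0x37) → 51
  i=6: tail/zero → 0
  i=7: tail/zero → 0
  i=8: tail/zero → 0
  i=9: tail/zero → 0
  i=10: tail/zero → 0
  i=11: tail/zero → 0
  i=12: tail/zero → 0
  i=13: tail/zero → 0
  i=14: tail/zero → 0
  i=15: tail/zero → 0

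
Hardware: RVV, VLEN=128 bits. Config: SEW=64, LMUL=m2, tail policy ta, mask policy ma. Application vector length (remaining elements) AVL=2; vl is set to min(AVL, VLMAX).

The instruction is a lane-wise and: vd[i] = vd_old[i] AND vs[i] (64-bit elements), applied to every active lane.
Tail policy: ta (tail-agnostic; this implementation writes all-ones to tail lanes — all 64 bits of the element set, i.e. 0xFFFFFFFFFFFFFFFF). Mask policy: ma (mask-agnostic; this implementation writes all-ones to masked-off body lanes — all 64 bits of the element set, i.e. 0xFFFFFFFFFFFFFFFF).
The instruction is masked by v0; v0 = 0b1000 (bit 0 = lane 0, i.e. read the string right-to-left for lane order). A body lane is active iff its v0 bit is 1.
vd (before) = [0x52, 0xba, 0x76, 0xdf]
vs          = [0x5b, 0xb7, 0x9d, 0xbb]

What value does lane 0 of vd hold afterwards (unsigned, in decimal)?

VLMAX = (128 × 2) / 64 = 4 lanes
vl ← min(2, 4) = 2
vd[0] mask-off/ones -> 0xffffffffffffffff
vd[1] mask-off/ones -> 0xffffffffffffffff
vd[2] tail/ones -> 0xffffffffffffffff
vd[3] tail/ones -> 0xffffffffffffffff

vd[0] = 18446744073709551615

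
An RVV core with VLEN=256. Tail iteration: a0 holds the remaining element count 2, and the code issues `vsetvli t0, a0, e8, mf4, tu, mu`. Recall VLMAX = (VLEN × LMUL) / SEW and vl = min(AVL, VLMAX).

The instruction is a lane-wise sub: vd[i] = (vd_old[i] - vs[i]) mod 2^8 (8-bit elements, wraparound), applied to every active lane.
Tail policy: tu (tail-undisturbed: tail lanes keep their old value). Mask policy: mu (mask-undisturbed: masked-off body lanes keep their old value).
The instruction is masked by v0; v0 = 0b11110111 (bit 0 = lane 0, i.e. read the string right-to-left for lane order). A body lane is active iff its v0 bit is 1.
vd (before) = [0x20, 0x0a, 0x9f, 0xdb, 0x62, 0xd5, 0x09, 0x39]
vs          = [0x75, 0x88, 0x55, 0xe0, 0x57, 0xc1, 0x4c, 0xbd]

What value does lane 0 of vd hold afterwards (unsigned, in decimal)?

vd[0] = 171

lanes per group: 256·1/4/8 = 8
vl = min(AVL, VLMAX) = min(2, 8) = 2
[0] sub(0x20,0x75) = 0xab
[1] sub(0x0a,0x88) = 0x82
[2] tail/keep = 0x9f
[3] tail/keep = 0xdb
[4] tail/keep = 0x62
[5] tail/keep = 0xd5
[6] tail/keep = 0x09
[7] tail/keep = 0x39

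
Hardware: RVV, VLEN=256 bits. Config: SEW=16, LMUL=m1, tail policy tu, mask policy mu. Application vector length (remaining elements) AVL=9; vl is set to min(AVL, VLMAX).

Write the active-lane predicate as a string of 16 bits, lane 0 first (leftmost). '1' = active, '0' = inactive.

predicate = 1111111110000000

VLMAX = VLEN×LMUL/SEW = 256×1/16 = 16
AVL=9 ≤ VLMAX=16, so vl = 9
bits (lane 0 leftmost): 1111111110000000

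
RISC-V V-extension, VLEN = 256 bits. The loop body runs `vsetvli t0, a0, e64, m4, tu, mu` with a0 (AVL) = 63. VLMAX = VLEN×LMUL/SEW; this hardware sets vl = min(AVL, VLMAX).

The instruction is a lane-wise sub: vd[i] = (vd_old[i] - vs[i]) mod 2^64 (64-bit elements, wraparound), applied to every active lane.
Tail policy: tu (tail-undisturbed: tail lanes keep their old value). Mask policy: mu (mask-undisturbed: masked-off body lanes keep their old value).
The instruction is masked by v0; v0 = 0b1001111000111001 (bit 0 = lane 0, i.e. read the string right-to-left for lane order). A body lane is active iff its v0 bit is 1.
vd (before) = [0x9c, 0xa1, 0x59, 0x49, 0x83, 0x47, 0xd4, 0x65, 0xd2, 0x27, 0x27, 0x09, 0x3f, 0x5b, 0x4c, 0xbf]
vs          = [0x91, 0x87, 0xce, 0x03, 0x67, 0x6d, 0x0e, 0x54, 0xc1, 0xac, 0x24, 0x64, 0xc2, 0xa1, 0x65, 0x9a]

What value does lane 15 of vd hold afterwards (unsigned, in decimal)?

vd[15] = 37

VLMAX = (256 × 4) / 64 = 16 lanes
vl ← min(63, 16) = 16
[0] sub(0x9c,0x91) = 0x0b
[1] mask-off/keep = 0xa1
[2] mask-off/keep = 0x59
[3] sub(0x49,0x03) = 0x46
[4] sub(0x83,0x67) = 0x1c
[5] sub(0x47,0x6d) = 0xffffffffffffffda
[6] mask-off/keep = 0xd4
[7] mask-off/keep = 0x65
[8] mask-off/keep = 0xd2
[9] sub(0x27,0xac) = 0xffffffffffffff7b
[10] sub(0x27,0x24) = 0x03
[11] sub(0x09,0x64) = 0xffffffffffffffa5
[12] sub(0x3f,0xc2) = 0xffffffffffffff7d
[13] mask-off/keep = 0x5b
[14] mask-off/keep = 0x4c
[15] sub(0xbf,0x9a) = 0x25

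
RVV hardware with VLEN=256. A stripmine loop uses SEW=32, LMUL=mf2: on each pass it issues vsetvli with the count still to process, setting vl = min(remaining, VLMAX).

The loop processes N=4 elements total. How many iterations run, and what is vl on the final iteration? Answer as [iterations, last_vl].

VLMAX = (256 × 1/2) / 32 = 4 lanes
iterations = ceil(4/4) = 1; final-pass vl = 4

[iterations, last_vl] = [1, 4]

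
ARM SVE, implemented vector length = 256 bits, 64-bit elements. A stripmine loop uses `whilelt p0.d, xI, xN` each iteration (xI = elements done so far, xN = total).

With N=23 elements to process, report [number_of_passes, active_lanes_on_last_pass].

register lanes = 256/64 = 4
23 elements at 4/iter → 6 passes, remainder 3 on the last

[iterations, last_vl] = [6, 3]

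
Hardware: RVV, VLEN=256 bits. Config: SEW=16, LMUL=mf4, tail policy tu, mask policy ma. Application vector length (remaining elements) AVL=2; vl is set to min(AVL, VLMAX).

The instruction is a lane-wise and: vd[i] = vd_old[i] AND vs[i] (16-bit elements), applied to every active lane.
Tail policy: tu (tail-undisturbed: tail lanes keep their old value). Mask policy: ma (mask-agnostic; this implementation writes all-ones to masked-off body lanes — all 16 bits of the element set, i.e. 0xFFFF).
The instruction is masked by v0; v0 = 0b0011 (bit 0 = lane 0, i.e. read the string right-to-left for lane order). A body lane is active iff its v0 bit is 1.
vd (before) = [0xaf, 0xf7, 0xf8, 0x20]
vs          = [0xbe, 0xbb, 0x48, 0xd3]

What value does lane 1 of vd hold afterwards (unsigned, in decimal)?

VLMAX = (256 × 1/4) / 16 = 4 lanes
vl ← min(2, 4) = 2
[0] and(0xaf,0xbe) = 0xae
[1] and(0xf7,0xbb) = 0xb3
[2] tail/keep = 0xf8
[3] tail/keep = 0x20

vd[1] = 179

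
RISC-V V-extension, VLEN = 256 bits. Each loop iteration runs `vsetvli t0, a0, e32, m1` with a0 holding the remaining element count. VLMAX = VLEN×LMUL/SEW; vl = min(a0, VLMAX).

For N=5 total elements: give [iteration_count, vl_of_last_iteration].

[iterations, last_vl] = [1, 5]

VLMAX = VLEN×LMUL/SEW = 256×1/32 = 8
N=5: ⌈5/8⌉ = 1 iters; last vl = 5 − 0×8 = 5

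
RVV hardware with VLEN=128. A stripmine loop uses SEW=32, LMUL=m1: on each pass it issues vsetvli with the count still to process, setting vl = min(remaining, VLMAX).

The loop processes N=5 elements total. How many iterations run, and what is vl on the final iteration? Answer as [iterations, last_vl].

[iterations, last_vl] = [2, 1]

VLMAX = (128 × 1) / 32 = 4 lanes
iterations = ceil(5/4) = 2; final-pass vl = 1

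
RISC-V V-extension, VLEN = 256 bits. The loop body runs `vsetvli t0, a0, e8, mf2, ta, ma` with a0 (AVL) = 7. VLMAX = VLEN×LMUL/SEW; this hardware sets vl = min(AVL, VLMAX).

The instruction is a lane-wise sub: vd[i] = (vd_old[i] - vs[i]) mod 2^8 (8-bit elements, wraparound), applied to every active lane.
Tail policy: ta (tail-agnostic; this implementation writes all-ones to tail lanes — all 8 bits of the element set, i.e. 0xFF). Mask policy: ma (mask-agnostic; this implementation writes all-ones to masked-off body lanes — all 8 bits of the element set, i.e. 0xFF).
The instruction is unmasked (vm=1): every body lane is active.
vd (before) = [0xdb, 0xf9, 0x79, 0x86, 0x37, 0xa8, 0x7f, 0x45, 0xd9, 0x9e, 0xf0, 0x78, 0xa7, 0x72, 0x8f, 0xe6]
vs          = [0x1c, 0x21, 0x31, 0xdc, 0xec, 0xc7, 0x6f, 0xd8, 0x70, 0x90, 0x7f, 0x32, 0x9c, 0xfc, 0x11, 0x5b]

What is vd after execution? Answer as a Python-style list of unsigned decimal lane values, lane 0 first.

VLMAX = (256 × 1/2) / 8 = 16 lanes
AVL=7 ≤ VLMAX=16, so vl = 7
  i=0: sub(0xdb,0x1c) → 191
  i=1: sub(0xf9,0x21) → 216
  i=2: sub(0x79,0x31) → 72
  i=3: sub(0x86,0xdc) → 170
  i=4: sub(0x37,0xec) → 75
  i=5: sub(0xa8,0xc7) → 225
  i=6: sub(0x7f,0x6f) → 16
  i=7: tail/ones → 255
  i=8: tail/ones → 255
  i=9: tail/ones → 255
  i=10: tail/ones → 255
  i=11: tail/ones → 255
  i=12: tail/ones → 255
  i=13: tail/ones → 255
  i=14: tail/ones → 255
  i=15: tail/ones → 255

vd = [191, 216, 72, 170, 75, 225, 16, 255, 255, 255, 255, 255, 255, 255, 255, 255]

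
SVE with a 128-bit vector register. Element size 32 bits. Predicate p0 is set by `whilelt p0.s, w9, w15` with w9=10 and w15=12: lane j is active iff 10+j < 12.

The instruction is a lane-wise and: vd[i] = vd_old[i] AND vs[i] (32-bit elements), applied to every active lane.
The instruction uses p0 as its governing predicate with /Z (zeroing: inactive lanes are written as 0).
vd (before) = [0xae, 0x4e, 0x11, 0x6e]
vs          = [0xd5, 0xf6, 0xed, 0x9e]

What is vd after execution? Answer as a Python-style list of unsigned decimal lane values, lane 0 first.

vd = [132, 70, 0, 0]

lane count: 128 div 32 = 4
active while 10+j < 12, i.e. j ∈ [0,2) capped at 4 ⇒ 2
  i=0: and(0xae,0xd5) → 132
  i=1: and(0x4e,0xf6) → 70
  i=2: tail/zero → 0
  i=3: tail/zero → 0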